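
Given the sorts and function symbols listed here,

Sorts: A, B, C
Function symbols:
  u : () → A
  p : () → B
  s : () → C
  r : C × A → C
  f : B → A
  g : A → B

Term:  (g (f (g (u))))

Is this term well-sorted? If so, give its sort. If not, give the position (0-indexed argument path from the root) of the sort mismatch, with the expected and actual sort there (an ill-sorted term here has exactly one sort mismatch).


well-sorted; sort = B

      (u) : A
    (g (u)) : B
  (f (g (u))) : A
(g (f (g (u)))) : B


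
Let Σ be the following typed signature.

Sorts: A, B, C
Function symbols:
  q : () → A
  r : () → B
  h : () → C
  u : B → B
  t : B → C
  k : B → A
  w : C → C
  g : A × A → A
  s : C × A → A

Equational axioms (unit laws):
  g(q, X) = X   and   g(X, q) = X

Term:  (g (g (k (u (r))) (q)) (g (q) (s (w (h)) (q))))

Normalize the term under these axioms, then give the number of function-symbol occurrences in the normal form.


1. (g (g (k (u (r))) (q)) (g (q) (s (w (h)) (q))))  →  (g (k (u (r))) (g (q) (s (w (h)) (q))))
2. (g (k (u (r))) (g (q) (s (w (h)) (q))))  →  (g (k (u (r))) (s (w (h)) (q)))
normal form: (g (k (u (r))) (s (w (h)) (q)))

size = 8


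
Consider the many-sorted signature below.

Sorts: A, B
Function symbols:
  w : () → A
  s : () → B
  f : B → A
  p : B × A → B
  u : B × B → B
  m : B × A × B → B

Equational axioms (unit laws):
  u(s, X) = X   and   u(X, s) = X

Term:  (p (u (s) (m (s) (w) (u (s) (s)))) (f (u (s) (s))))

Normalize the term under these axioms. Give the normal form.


normal form = (p (m (s) (w) (s)) (f (s)))

1. (p (u (s) (m (s) (w) (u (s) (s)))) (f (u (s) (s))))  →  (p (m (s) (w) (u (s) (s))) (f (u (s) (s))))
2. (p (m (s) (w) (u (s) (s))) (f (u (s) (s))))  →  (p (m (s) (w) (s)) (f (u (s) (s))))
3. (p (m (s) (w) (s)) (f (u (s) (s))))  →  (p (m (s) (w) (s)) (f (s)))


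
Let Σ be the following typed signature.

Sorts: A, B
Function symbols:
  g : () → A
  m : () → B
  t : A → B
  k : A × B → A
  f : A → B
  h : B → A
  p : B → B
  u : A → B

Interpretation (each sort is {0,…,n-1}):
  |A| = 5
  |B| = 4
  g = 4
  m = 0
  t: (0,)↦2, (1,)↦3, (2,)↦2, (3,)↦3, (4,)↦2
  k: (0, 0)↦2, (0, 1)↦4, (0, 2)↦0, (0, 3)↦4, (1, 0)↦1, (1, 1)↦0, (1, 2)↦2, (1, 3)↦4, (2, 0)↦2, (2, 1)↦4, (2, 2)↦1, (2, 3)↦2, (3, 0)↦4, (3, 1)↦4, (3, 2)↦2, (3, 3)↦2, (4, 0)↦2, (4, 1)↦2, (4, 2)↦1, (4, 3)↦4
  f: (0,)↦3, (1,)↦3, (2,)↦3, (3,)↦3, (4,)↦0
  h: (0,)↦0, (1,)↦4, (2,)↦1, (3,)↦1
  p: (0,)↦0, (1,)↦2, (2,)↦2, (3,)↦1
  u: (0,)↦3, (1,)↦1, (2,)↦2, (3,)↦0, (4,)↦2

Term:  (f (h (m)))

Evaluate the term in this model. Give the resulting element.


  m = 0
  (h (m)) = h(0,) = 0
  (f (h (m))) = f(0,) = 3

value = 3


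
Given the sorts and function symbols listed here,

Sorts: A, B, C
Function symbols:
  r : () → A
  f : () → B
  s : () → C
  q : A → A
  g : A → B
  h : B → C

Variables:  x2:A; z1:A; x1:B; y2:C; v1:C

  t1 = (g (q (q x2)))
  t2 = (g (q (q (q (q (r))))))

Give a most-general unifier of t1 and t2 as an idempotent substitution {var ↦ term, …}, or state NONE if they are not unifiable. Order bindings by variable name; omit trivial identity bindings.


{x2 ↦ (q (q (r)))}


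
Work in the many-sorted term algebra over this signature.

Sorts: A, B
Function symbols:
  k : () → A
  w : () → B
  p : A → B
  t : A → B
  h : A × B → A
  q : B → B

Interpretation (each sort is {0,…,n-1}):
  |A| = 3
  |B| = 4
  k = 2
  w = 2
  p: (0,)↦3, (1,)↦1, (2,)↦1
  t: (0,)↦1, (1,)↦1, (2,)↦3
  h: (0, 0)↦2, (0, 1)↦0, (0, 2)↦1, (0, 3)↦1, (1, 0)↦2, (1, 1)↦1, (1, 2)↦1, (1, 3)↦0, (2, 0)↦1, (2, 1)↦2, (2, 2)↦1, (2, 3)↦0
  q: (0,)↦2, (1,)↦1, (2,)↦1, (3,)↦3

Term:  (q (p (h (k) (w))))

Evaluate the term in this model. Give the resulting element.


value = 1

  k = 2
  w = 2
  (h (k) (w)) = h(2, 2) = 1
  (p (h (k) (w))) = p(1,) = 1
  (q (p (h (k) (w)))) = q(1,) = 1


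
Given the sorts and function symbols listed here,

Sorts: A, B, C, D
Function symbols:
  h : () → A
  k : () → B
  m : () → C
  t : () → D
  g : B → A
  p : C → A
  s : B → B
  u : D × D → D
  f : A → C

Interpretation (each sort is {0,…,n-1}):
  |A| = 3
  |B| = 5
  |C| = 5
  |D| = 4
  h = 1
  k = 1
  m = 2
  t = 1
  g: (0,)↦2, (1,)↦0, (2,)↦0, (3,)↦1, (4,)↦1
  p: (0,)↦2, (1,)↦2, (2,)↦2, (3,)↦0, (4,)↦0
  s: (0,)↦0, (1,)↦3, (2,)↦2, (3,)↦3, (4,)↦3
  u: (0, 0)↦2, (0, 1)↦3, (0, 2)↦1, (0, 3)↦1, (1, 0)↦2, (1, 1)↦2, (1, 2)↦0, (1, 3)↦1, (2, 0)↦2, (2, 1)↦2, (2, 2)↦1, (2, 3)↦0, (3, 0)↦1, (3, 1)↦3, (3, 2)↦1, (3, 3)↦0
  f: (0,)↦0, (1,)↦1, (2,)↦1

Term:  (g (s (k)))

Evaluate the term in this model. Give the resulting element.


value = 1

  k = 1
  (s (k)) = s(1,) = 3
  (g (s (k))) = g(3,) = 1


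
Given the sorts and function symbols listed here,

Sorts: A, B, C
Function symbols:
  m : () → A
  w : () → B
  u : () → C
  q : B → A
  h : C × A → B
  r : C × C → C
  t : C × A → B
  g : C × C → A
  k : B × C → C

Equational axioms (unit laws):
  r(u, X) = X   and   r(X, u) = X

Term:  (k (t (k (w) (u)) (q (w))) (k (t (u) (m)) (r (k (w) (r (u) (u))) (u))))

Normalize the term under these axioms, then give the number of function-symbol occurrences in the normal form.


1. (k (t (k (w) (u)) (q (w))) (k (t (u) (m)) (r (k (w) (r (u) (u))) (u))))  →  (k (t (k (w) (u)) (q (w))) (k (t (u) (m)) (k (w) (r (u) (u)))))
2. (k (t (k (w) (u)) (q (w))) (k (t (u) (m)) (k (w) (r (u) (u)))))  →  (k (t (k (w) (u)) (q (w))) (k (t (u) (m)) (k (w) (u))))
normal form: (k (t (k (w) (u)) (q (w))) (k (t (u) (m)) (k (w) (u))))

size = 14


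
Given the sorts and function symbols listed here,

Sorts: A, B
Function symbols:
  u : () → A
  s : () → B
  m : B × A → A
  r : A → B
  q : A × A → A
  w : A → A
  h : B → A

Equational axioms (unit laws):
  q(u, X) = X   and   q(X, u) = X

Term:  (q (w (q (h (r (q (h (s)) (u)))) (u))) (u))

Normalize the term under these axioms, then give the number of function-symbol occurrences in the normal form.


1. (q (w (q (h (r (q (h (s)) (u)))) (u))) (u))  →  (w (q (h (r (q (h (s)) (u)))) (u)))
2. (w (q (h (r (q (h (s)) (u)))) (u)))  →  (w (h (r (q (h (s)) (u)))))
3. (w (h (r (q (h (s)) (u)))))  →  (w (h (r (h (s)))))
normal form: (w (h (r (h (s)))))

size = 5


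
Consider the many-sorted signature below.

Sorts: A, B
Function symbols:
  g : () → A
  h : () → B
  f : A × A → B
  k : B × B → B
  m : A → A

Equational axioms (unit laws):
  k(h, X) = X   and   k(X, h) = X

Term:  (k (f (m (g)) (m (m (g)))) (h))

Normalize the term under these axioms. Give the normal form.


normal form = (f (m (g)) (m (m (g))))

1. (k (f (m (g)) (m (m (g)))) (h))  →  (f (m (g)) (m (m (g))))


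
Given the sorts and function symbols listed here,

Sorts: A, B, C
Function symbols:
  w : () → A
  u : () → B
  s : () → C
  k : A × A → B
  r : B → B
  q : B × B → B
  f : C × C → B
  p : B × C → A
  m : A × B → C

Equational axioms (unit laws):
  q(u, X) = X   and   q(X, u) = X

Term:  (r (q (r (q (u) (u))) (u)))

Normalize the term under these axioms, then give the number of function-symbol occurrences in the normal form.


size = 3

1. (r (q (r (q (u) (u))) (u)))  →  (r (r (q (u) (u))))
2. (r (r (q (u) (u))))  →  (r (r (u)))
normal form: (r (r (u)))


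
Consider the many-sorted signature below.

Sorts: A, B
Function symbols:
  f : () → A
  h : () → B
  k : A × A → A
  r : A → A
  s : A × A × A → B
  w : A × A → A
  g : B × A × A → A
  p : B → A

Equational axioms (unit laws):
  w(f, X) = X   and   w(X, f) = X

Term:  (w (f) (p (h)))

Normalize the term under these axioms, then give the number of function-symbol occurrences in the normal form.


size = 2

1. (w (f) (p (h)))  →  (p (h))
normal form: (p (h))


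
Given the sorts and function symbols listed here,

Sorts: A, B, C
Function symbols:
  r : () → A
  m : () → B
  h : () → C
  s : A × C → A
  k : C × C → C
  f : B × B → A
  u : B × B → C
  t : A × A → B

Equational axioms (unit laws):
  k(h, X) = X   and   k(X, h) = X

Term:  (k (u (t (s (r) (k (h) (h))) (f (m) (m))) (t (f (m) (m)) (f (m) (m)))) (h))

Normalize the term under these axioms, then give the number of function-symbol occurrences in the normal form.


size = 15

1. (k (u (t (s (r) (k (h) (h))) (f (m) (m))) (t (f (m) (m)) (f (m) (m)))) (h))  →  (u (t (s (r) (k (h) (h))) (f (m) (m))) (t (f (m) (m)) (f (m) (m))))
2. (u (t (s (r) (k (h) (h))) (f (m) (m))) (t (f (m) (m)) (f (m) (m))))  →  (u (t (s (r) (h)) (f (m) (m))) (t (f (m) (m)) (f (m) (m))))
normal form: (u (t (s (r) (h)) (f (m) (m))) (t (f (m) (m)) (f (m) (m))))


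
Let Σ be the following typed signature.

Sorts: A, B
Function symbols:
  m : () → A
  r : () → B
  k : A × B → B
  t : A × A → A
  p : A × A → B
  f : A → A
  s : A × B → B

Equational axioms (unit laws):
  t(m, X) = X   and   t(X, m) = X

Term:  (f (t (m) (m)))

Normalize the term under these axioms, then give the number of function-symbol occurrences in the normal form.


1. (f (t (m) (m)))  →  (f (m))
normal form: (f (m))

size = 2


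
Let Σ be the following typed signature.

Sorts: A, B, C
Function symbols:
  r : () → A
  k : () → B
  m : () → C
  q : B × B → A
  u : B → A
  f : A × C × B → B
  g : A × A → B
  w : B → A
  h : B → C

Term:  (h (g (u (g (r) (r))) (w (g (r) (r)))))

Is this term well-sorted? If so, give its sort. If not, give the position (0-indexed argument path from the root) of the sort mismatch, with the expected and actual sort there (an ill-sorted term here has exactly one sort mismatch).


well-sorted; sort = C

        (r) : A
        (r) : A
      (g (r) (r)) : B
    (u (g (r) (r))) : A
        (r) : A
        (r) : A
      (g (r) (r)) : B
    (w (g (r) (r))) : A
  (g (u (g (r) (r))) (w (g (r) (r)))) : B
(h (g (u (g (r) (r))) (w (g (r) (r))))) : C


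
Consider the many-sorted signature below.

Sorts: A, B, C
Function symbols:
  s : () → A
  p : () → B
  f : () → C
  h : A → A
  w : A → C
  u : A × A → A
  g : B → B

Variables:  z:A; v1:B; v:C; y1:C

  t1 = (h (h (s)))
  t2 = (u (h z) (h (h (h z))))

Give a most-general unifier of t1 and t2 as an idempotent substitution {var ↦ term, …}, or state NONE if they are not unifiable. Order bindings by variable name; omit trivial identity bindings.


NONE (not unifiable)

head clash or occurs-check failure — not unifiable


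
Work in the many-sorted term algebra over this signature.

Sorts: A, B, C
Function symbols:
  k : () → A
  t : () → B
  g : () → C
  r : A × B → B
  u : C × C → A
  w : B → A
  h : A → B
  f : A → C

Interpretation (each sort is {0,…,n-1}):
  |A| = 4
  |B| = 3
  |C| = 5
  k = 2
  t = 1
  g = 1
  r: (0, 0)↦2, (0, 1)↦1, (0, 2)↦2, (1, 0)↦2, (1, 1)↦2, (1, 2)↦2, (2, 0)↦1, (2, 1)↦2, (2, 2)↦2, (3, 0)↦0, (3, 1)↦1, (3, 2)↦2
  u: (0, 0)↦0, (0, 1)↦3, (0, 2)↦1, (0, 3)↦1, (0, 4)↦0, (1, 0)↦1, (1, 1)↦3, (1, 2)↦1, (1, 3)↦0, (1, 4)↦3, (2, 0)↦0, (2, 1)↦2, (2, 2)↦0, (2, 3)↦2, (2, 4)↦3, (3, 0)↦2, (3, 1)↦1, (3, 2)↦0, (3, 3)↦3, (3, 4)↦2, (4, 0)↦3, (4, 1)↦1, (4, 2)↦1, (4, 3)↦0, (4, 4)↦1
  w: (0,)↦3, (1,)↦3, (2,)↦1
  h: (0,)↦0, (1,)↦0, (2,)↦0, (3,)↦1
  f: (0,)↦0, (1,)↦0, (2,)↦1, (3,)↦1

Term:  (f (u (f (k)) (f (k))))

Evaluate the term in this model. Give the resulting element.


value = 1

  k = 2
  (f (k)) = f(2,) = 1
  k = 2
  (f (k)) = f(2,) = 1
  (u (f (k)) (f (k))) = u(1, 1) = 3
  (f (u (f (k)) (f (k)))) = f(3,) = 1


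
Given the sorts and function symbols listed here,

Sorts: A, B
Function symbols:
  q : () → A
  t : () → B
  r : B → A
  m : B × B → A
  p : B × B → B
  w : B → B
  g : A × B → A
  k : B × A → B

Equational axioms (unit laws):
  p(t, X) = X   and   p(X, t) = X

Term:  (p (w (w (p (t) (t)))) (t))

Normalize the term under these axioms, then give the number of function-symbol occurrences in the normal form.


size = 3

1. (p (w (w (p (t) (t)))) (t))  →  (w (w (p (t) (t))))
2. (w (w (p (t) (t))))  →  (w (w (t)))
normal form: (w (w (t)))


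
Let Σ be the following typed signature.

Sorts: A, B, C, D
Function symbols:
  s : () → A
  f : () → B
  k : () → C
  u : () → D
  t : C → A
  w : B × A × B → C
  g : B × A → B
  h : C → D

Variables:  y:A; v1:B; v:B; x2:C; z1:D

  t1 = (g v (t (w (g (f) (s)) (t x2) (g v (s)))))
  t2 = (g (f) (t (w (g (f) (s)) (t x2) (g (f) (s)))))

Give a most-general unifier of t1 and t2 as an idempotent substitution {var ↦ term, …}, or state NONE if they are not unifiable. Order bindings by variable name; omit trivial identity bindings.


{v ↦ (f)}


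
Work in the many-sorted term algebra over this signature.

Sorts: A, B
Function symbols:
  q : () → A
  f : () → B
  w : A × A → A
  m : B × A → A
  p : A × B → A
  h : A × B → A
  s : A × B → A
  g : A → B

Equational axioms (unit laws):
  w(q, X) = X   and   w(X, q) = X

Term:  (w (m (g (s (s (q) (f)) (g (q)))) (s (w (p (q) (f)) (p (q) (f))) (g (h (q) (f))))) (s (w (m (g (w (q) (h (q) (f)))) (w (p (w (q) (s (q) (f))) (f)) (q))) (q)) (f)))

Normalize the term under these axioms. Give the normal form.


1. (w (m (g (s (s (q) (f)) (g (q)))) (s (w (p (q) (f)) (p (q) (f))) (g (h (q) (f))))) (s (w (m (g (w (q) (h (q) (f)))) (w (p (w (q) (s (q) (f))) (f)) (q))) (q)) (f)))  →  (w (m (g (s (s (q) (f)) (g (q)))) (s (w (p (q) (f)) (p (q) (f))) (g (h (q) (f))))) (s (m (g (w (q) (h (q) (f)))) (w (p (w (q) (s (q) (f))) (f)) (q))) (f)))
2. (w (m (g (s (s (q) (f)) (g (q)))) (s (w (p (q) (f)) (p (q) (f))) (g (h (q) (f))))) (s (m (g (w (q) (h (q) (f)))) (w (p (w (q) (s (q) (f))) (f)) (q))) (f)))  →  (w (m (g (s (s (q) (f)) (g (q)))) (s (w (p (q) (f)) (p (q) (f))) (g (h (q) (f))))) (s (m (g (h (q) (f))) (w (p (w (q) (s (q) (f))) (f)) (q))) (f)))
3. (w (m (g (s (s (q) (f)) (g (q)))) (s (w (p (q) (f)) (p (q) (f))) (g (h (q) (f))))) (s (m (g (h (q) (f))) (w (p (w (q) (s (q) (f))) (f)) (q))) (f)))  →  (w (m (g (s (s (q) (f)) (g (q)))) (s (w (p (q) (f)) (p (q) (f))) (g (h (q) (f))))) (s (m (g (h (q) (f))) (p (w (q) (s (q) (f))) (f))) (f)))
4. (w (m (g (s (s (q) (f)) (g (q)))) (s (w (p (q) (f)) (p (q) (f))) (g (h (q) (f))))) (s (m (g (h (q) (f))) (p (w (q) (s (q) (f))) (f))) (f)))  →  (w (m (g (s (s (q) (f)) (g (q)))) (s (w (p (q) (f)) (p (q) (f))) (g (h (q) (f))))) (s (m (g (h (q) (f))) (p (s (q) (f)) (f))) (f)))

normal form = (w (m (g (s (s (q) (f)) (g (q)))) (s (w (p (q) (f)) (p (q) (f))) (g (h (q) (f))))) (s (m (g (h (q) (f))) (p (s (q) (f)) (f))) (f)))


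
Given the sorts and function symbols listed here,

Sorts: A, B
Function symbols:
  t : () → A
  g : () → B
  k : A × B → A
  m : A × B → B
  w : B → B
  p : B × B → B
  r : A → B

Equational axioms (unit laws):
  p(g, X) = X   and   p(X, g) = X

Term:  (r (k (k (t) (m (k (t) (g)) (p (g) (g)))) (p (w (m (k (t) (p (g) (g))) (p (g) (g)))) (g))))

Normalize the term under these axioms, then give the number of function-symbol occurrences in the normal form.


size = 15

1. (r (k (k (t) (m (k (t) (g)) (p (g) (g)))) (p (w (m (k (t) (p (g) (g))) (p (g) (g)))) (g))))  →  (r (k (k (t) (m (k (t) (g)) (g))) (p (w (m (k (t) (p (g) (g))) (p (g) (g)))) (g))))
2. (r (k (k (t) (m (k (t) (g)) (g))) (p (w (m (k (t) (p (g) (g))) (p (g) (g)))) (g))))  →  (r (k (k (t) (m (k (t) (g)) (g))) (w (m (k (t) (p (g) (g))) (p (g) (g))))))
3. (r (k (k (t) (m (k (t) (g)) (g))) (w (m (k (t) (p (g) (g))) (p (g) (g))))))  →  (r (k (k (t) (m (k (t) (g)) (g))) (w (m (k (t) (g)) (p (g) (g))))))
4. (r (k (k (t) (m (k (t) (g)) (g))) (w (m (k (t) (g)) (p (g) (g))))))  →  (r (k (k (t) (m (k (t) (g)) (g))) (w (m (k (t) (g)) (g)))))
normal form: (r (k (k (t) (m (k (t) (g)) (g))) (w (m (k (t) (g)) (g)))))


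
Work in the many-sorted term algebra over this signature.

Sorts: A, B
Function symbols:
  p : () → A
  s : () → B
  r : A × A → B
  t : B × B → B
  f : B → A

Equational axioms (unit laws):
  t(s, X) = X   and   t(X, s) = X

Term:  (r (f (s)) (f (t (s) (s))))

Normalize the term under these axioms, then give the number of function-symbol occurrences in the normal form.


size = 5

1. (r (f (s)) (f (t (s) (s))))  →  (r (f (s)) (f (s)))
normal form: (r (f (s)) (f (s)))


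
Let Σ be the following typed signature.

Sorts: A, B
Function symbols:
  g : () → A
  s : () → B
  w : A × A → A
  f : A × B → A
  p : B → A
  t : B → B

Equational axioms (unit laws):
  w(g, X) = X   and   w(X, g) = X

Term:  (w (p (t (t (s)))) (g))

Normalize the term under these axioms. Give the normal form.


1. (w (p (t (t (s)))) (g))  →  (p (t (t (s))))

normal form = (p (t (t (s))))


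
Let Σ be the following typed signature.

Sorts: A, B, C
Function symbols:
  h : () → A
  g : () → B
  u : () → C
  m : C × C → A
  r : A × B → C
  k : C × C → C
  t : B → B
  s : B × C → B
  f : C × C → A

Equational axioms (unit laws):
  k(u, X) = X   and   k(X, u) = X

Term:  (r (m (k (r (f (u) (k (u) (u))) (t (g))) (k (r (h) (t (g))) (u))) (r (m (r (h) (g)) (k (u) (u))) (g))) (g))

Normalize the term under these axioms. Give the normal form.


normal form = (r (m (k (r (f (u) (u)) (t (g))) (r (h) (t (g)))) (r (m (r (h) (g)) (u)) (g))) (g))

1. (r (m (k (r (f (u) (k (u) (u))) (t (g))) (k (r (h) (t (g))) (u))) (r (m (r (h) (g)) (k (u) (u))) (g))) (g))  →  (r (m (k (r (f (u) (u)) (t (g))) (k (r (h) (t (g))) (u))) (r (m (r (h) (g)) (k (u) (u))) (g))) (g))
2. (r (m (k (r (f (u) (u)) (t (g))) (k (r (h) (t (g))) (u))) (r (m (r (h) (g)) (k (u) (u))) (g))) (g))  →  (r (m (k (r (f (u) (u)) (t (g))) (r (h) (t (g)))) (r (m (r (h) (g)) (k (u) (u))) (g))) (g))
3. (r (m (k (r (f (u) (u)) (t (g))) (r (h) (t (g)))) (r (m (r (h) (g)) (k (u) (u))) (g))) (g))  →  (r (m (k (r (f (u) (u)) (t (g))) (r (h) (t (g)))) (r (m (r (h) (g)) (u)) (g))) (g))


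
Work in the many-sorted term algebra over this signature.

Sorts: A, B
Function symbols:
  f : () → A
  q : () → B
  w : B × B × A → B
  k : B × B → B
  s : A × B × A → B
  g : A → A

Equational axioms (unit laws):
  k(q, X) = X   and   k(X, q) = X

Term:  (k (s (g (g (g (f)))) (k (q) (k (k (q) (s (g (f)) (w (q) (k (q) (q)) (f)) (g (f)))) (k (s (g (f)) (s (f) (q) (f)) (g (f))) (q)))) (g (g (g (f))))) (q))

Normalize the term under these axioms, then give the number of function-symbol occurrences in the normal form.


1. (k (s (g (g (g (f)))) (k (q) (k (k (q) (s (g (f)) (w (q) (k (q) (q)) (f)) (g (f)))) (k (s (g (f)) (s (f) (q) (f)) (g (f))) (q)))) (g (g (g (f))))) (q))  →  (s (g (g (g (f)))) (k (q) (k (k (q) (s (g (f)) (w (q) (k (q) (q)) (f)) (g (f)))) (k (s (g (f)) (s (f) (q) (f)) (g (f))) (q)))) (g (g (g (f)))))
2. (s (g (g (g (f)))) (k (q) (k (k (q) (s (g (f)) (w (q) (k (q) (q)) (f)) (g (f)))) (k (s (g (f)) (s (f) (q) (f)) (g (f))) (q)))) (g (g (g (f)))))  →  (s (g (g (g (f)))) (k (k (q) (s (g (f)) (w (q) (k (q) (q)) (f)) (g (f)))) (k (s (g (f)) (s (f) (q) (f)) (g (f))) (q))) (g (g (g (f)))))
3. (s (g (g (g (f)))) (k (k (q) (s (g (f)) (w (q) (k (q) (q)) (f)) (g (f)))) (k (s (g (f)) (s (f) (q) (f)) (g (f))) (q))) (g (g (g (f)))))  →  (s (g (g (g (f)))) (k (s (g (f)) (w (q) (k (q) (q)) (f)) (g (f))) (k (s (g (f)) (s (f) (q) (f)) (g (f))) (q))) (g (g (g (f)))))
4. (s (g (g (g (f)))) (k (s (g (f)) (w (q) (k (q) (q)) (f)) (g (f))) (k (s (g (f)) (s (f) (q) (f)) (g (f))) (q))) (g (g (g (f)))))  →  (s (g (g (g (f)))) (k (s (g (f)) (w (q) (q) (f)) (g (f))) (k (s (g (f)) (s (f) (q) (f)) (g (f))) (q))) (g (g (g (f)))))
5. (s (g (g (g (f)))) (k (s (g (f)) (w (q) (q) (f)) (g (f))) (k (s (g (f)) (s (f) (q) (f)) (g (f))) (q))) (g (g (g (f)))))  →  (s (g (g (g (f)))) (k (s (g (f)) (w (q) (q) (f)) (g (f))) (s (g (f)) (s (f) (q) (f)) (g (f)))) (g (g (g (f)))))
normal form: (s (g (g (g (f)))) (k (s (g (f)) (w (q) (q) (f)) (g (f))) (s (g (f)) (s (f) (q) (f)) (g (f)))) (g (g (g (f)))))

size = 28


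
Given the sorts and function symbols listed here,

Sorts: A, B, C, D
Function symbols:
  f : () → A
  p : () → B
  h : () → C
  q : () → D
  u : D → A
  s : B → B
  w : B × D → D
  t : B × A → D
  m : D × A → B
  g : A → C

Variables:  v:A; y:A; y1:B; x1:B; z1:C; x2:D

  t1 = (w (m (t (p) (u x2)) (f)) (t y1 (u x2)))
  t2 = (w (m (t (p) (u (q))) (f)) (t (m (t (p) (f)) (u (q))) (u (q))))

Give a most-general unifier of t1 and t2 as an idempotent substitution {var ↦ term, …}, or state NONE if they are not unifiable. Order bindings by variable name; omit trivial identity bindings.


{x2 ↦ (q), y1 ↦ (m (t (p) (f)) (u (q)))}


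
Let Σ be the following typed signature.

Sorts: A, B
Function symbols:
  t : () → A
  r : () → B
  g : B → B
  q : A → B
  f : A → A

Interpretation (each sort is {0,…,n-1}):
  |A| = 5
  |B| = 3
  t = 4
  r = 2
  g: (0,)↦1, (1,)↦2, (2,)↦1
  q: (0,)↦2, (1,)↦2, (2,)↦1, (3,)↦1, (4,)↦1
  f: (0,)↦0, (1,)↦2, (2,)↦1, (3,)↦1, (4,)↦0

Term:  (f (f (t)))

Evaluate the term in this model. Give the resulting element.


  t = 4
  (f (t)) = f(4,) = 0
  (f (f (t))) = f(0,) = 0

value = 0


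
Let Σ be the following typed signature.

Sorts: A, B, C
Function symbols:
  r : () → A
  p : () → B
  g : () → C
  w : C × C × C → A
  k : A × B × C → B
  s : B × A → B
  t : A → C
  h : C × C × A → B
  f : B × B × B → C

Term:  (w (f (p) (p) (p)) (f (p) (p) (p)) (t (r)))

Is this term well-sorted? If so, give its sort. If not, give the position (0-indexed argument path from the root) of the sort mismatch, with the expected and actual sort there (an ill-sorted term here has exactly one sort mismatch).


    (p) : B
    (p) : B
    (p) : B
  (f (p) (p) (p)) : C
    (p) : B
    (p) : B
    (p) : B
  (f (p) (p) (p)) : C
    (r) : A
  (t (r)) : C
(w (f (p) (p) (p)) (f (p) (p) (p)) (t (r))) : A

well-sorted; sort = A


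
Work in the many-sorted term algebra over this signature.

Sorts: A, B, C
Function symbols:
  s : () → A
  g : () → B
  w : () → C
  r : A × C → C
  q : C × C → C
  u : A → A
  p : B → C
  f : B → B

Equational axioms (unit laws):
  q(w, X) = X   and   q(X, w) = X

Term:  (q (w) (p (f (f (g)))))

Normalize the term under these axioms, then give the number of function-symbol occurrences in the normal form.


1. (q (w) (p (f (f (g)))))  →  (p (f (f (g))))
normal form: (p (f (f (g))))

size = 4


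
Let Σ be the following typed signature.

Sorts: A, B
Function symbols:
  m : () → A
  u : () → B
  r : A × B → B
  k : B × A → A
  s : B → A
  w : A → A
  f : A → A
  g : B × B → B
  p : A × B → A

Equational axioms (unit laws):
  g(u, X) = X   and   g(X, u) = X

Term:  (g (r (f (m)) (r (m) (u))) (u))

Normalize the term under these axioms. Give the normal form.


1. (g (r (f (m)) (r (m) (u))) (u))  →  (r (f (m)) (r (m) (u)))

normal form = (r (f (m)) (r (m) (u)))


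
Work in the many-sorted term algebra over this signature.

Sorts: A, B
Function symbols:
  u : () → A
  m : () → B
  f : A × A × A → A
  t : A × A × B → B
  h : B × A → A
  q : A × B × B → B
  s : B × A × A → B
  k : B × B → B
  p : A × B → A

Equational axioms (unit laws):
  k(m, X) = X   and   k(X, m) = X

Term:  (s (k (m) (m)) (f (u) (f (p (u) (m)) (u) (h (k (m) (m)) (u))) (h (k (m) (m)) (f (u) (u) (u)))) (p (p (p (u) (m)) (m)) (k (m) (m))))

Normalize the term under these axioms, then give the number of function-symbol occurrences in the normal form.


1. (s (k (m) (m)) (f (u) (f (p (u) (m)) (u) (h (k (m) (m)) (u))) (h (k (m) (m)) (f (u) (u) (u)))) (p (p (p (u) (m)) (m)) (k (m) (m))))  →  (s (m) (f (u) (f (p (u) (m)) (u) (h (k (m) (m)) (u))) (h (k (m) (m)) (f (u) (u) (u)))) (p (p (p (u) (m)) (m)) (k (m) (m))))
2. (s (m) (f (u) (f (p (u) (m)) (u) (h (k (m) (m)) (u))) (h (k (m) (m)) (f (u) (u) (u)))) (p (p (p (u) (m)) (m)) (k (m) (m))))  →  (s (m) (f (u) (f (p (u) (m)) (u) (h (m) (u))) (h (k (m) (m)) (f (u) (u) (u)))) (p (p (p (u) (m)) (m)) (k (m) (m))))
3. (s (m) (f (u) (f (p (u) (m)) (u) (h (m) (u))) (h (k (m) (m)) (f (u) (u) (u)))) (p (p (p (u) (m)) (m)) (k (m) (m))))  →  (s (m) (f (u) (f (p (u) (m)) (u) (h (m) (u))) (h (m) (f (u) (u) (u)))) (p (p (p (u) (m)) (m)) (k (m) (m))))
4. (s (m) (f (u) (f (p (u) (m)) (u) (h (m) (u))) (h (m) (f (u) (u) (u)))) (p (p (p (u) (m)) (m)) (k (m) (m))))  →  (s (m) (f (u) (f (p (u) (m)) (u) (h (m) (u))) (h (m) (f (u) (u) (u)))) (p (p (p (u) (m)) (m)) (m)))
normal form: (s (m) (f (u) (f (p (u) (m)) (u) (h (m) (u))) (h (m) (f (u) (u) (u)))) (p (p (p (u) (m)) (m)) (m)))

size = 25


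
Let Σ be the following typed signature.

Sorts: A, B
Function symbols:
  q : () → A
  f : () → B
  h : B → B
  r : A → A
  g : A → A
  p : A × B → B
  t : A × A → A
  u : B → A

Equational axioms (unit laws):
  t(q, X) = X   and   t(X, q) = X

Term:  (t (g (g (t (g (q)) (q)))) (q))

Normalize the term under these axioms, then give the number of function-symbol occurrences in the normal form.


1. (t (g (g (t (g (q)) (q)))) (q))  →  (g (g (t (g (q)) (q))))
2. (g (g (t (g (q)) (q))))  →  (g (g (g (q))))
normal form: (g (g (g (q))))

size = 4


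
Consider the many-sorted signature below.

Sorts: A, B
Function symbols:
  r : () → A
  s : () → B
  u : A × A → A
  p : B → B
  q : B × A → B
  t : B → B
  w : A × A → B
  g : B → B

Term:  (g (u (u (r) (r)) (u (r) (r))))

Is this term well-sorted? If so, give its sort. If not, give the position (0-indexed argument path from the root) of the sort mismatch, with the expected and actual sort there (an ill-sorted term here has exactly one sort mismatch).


      (r) : A
      (r) : A
    (u (r) (r)) : A
      (r) : A
      (r) : A
    (u (r) (r)) : A
  (u (u (r) (r)) (u (r) (r))) : A
(g (u (u (r) (r)) (u (r) (r)))) : ✗ arg 0 at [0] has sort A, expected B

ill-sorted at position [0]: expected B, got A


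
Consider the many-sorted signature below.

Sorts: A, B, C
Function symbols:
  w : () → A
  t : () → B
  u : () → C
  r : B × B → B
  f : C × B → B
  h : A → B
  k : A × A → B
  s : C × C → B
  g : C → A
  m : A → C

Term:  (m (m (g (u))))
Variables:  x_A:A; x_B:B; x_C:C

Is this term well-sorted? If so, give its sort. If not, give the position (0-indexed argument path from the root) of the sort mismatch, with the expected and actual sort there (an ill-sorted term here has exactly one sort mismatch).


ill-sorted at position [0]: expected A, got C

      (u) : C
    (g (u)) : A
  (m (g (u))) : C
(m (m (g (u)))) : ✗ arg 0 at [0] has sort C, expected A


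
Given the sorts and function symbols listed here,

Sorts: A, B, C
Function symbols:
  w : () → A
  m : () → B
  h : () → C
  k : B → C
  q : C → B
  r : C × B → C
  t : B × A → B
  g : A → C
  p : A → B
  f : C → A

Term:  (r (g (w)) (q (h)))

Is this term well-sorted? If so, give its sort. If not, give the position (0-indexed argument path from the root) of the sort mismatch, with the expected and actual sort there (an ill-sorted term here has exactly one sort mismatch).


    (w) : A
  (g (w)) : C
    (h) : C
  (q (h)) : B
(r (g (w)) (q (h))) : C

well-sorted; sort = C


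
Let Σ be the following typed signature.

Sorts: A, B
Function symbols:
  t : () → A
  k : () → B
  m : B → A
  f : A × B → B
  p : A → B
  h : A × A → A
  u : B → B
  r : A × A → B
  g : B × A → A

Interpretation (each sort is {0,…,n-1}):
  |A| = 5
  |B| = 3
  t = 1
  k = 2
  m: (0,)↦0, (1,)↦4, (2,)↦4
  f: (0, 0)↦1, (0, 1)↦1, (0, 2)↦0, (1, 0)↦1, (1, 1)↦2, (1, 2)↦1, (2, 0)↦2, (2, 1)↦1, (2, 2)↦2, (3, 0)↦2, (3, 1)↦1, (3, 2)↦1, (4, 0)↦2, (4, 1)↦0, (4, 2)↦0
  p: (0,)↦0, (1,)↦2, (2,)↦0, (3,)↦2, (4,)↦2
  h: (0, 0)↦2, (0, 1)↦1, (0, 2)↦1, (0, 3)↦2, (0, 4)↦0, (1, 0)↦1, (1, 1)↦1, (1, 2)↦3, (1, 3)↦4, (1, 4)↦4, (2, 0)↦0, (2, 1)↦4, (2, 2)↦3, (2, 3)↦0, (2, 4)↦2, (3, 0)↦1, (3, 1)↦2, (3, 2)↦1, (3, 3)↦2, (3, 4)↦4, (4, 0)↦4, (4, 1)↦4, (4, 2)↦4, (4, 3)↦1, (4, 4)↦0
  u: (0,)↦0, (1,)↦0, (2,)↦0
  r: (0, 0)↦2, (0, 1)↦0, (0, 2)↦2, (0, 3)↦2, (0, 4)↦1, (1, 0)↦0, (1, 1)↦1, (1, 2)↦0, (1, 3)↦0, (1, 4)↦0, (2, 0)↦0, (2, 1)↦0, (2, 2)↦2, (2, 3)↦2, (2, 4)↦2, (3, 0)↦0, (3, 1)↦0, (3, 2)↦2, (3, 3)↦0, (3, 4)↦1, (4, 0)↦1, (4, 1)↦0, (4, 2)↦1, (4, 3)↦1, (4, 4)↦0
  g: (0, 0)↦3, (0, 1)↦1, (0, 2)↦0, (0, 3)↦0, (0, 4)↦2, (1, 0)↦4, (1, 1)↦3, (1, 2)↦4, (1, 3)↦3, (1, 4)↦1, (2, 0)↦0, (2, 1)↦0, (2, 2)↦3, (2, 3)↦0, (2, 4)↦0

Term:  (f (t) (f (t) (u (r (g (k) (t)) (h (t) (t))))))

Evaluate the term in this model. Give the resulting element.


value = 2

  t = 1
  t = 1
  k = 2
  t = 1
  (g (k) (t)) = g(2, 1) = 0
  t = 1
  t = 1
  (h (t) (t)) = h(1, 1) = 1
  (r (g (k) (t)) (h (t) (t))) = r(0, 1) = 0
  (u (r (g (k) (t)) (h (t) (t)))) = u(0,) = 0
  (f (t) (u (r (g (k) (t)) (h (t) (t))))) = f(1, 0) = 1
  (f (t) (f (t) (u (r (g (k) (t)) (h (t) (t)))))) = f(1, 1) = 2


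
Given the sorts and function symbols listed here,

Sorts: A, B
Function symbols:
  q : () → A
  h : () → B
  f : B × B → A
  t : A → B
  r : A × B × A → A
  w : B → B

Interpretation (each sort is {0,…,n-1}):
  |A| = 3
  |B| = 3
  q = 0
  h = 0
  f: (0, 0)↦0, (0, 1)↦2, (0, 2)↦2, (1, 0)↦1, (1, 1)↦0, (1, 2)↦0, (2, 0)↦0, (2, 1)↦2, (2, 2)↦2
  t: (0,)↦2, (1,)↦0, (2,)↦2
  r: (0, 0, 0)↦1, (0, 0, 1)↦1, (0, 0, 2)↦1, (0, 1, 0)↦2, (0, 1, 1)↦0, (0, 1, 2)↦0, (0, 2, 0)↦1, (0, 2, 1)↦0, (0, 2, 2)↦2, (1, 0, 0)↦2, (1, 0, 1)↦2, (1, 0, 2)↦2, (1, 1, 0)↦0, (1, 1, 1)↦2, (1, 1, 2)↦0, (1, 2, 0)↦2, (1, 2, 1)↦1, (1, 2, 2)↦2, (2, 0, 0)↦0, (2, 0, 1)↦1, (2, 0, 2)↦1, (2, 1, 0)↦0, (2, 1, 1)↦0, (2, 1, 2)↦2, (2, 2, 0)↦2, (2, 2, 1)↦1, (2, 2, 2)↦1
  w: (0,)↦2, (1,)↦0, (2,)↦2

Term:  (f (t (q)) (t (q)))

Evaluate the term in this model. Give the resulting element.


value = 2

  q = 0
  (t (q)) = t(0,) = 2
  q = 0
  (t (q)) = t(0,) = 2
  (f (t (q)) (t (q))) = f(2, 2) = 2


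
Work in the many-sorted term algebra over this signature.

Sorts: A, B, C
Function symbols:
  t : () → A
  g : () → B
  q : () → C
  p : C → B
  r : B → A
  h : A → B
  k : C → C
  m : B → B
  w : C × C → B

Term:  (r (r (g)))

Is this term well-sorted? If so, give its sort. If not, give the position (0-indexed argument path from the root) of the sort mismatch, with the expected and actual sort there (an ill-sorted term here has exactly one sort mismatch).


ill-sorted at position [0]: expected B, got A

    (g) : B
  (r (g)) : A
(r (r (g))) : ✗ arg 0 at [0] has sort A, expected B


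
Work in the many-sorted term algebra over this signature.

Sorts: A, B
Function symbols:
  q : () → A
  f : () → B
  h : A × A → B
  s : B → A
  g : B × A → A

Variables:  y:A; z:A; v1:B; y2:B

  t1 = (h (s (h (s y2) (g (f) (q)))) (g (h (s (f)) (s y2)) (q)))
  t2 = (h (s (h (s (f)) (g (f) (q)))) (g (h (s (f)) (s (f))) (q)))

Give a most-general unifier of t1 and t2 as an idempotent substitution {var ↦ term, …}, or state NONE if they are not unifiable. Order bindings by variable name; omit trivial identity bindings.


{y2 ↦ (f)}


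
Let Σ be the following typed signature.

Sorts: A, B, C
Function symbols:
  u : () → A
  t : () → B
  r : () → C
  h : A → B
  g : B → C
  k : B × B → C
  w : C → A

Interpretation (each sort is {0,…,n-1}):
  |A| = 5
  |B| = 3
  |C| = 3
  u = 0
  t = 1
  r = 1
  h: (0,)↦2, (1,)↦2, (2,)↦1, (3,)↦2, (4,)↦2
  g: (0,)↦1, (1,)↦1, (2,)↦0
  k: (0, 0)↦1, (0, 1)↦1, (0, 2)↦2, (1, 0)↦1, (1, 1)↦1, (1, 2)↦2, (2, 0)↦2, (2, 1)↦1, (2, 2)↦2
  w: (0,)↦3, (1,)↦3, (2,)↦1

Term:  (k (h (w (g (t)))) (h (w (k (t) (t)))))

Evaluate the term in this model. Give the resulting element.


value = 2

  t = 1
  (g (t)) = g(1,) = 1
  (w (g (t))) = w(1,) = 3
  (h (w (g (t)))) = h(3,) = 2
  t = 1
  t = 1
  (k (t) (t)) = k(1, 1) = 1
  (w (k (t) (t))) = w(1,) = 3
  (h (w (k (t) (t)))) = h(3,) = 2
  (k (h (w (g (t)))) (h (w (k (t) (t))))) = k(2, 2) = 2


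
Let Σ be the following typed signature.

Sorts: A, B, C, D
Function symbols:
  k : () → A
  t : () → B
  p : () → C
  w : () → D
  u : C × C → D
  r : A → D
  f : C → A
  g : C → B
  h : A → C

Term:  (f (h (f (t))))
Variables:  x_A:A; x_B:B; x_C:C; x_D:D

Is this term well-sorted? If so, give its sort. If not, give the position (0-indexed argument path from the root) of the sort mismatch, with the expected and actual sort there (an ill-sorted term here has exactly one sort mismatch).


ill-sorted at position [0, 0, 0]: expected C, got B

      (t) : B
    (f (t)) : ✗ arg 0 at [0, 0, 0] has sort B, expected C


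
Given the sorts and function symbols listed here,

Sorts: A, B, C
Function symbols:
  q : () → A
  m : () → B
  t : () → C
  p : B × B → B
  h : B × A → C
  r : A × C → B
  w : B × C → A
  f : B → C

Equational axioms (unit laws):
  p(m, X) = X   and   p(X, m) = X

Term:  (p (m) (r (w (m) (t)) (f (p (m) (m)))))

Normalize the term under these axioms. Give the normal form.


1. (p (m) (r (w (m) (t)) (f (p (m) (m)))))  →  (r (w (m) (t)) (f (p (m) (m))))
2. (r (w (m) (t)) (f (p (m) (m))))  →  (r (w (m) (t)) (f (m)))

normal form = (r (w (m) (t)) (f (m)))


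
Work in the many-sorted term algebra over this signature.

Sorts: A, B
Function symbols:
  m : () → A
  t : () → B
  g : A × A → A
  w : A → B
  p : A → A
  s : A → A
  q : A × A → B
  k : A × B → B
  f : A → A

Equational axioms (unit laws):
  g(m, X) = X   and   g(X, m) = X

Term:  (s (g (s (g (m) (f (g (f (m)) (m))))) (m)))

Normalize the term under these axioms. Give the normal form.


normal form = (s (s (f (f (m)))))

1. (s (g (s (g (m) (f (g (f (m)) (m))))) (m)))  →  (s (s (g (m) (f (g (f (m)) (m))))))
2. (s (s (g (m) (f (g (f (m)) (m))))))  →  (s (s (f (g (f (m)) (m)))))
3. (s (s (f (g (f (m)) (m)))))  →  (s (s (f (f (m)))))


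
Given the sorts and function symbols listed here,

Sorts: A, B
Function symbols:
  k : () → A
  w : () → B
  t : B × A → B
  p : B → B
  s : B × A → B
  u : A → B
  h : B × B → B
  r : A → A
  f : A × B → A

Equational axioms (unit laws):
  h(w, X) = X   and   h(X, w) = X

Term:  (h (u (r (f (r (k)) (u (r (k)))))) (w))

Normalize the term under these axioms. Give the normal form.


1. (h (u (r (f (r (k)) (u (r (k)))))) (w))  →  (u (r (f (r (k)) (u (r (k))))))

normal form = (u (r (f (r (k)) (u (r (k))))))


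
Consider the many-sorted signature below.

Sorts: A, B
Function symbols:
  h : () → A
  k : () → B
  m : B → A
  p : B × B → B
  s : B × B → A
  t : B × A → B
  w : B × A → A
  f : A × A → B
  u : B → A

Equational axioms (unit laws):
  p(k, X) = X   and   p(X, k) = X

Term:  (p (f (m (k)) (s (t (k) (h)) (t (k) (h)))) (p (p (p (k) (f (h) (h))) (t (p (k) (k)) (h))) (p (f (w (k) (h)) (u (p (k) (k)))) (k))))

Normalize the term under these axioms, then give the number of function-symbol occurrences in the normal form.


1. (p (f (m (k)) (s (t (k) (h)) (t (k) (h)))) (p (p (p (k) (f (h) (h))) (t (p (k) (k)) (h))) (p (f (w (k) (h)) (u (p (k) (k)))) (k))))  →  (p (f (m (k)) (s (t (k) (h)) (t (k) (h)))) (p (p (f (h) (h)) (t (p (k) (k)) (h))) (p (f (w (k) (h)) (u (p (k) (k)))) (k))))
2. (p (f (m (k)) (s (t (k) (h)) (t (k) (h)))) (p (p (f (h) (h)) (t (p (k) (k)) (h))) (p (f (w (k) (h)) (u (p (k) (k)))) (k))))  →  (p (f (m (k)) (s (t (k) (h)) (t (k) (h)))) (p (p (f (h) (h)) (t (k) (h))) (p (f (w (k) (h)) (u (p (k) (k)))) (k))))
3. (p (f (m (k)) (s (t (k) (h)) (t (k) (h)))) (p (p (f (h) (h)) (t (k) (h))) (p (f (w (k) (h)) (u (p (k) (k)))) (k))))  →  (p (f (m (k)) (s (t (k) (h)) (t (k) (h)))) (p (p (f (h) (h)) (t (k) (h))) (f (w (k) (h)) (u (p (k) (k))))))
4. (p (f (m (k)) (s (t (k) (h)) (t (k) (h)))) (p (p (f (h) (h)) (t (k) (h))) (f (w (k) (h)) (u (p (k) (k))))))  →  (p (f (m (k)) (s (t (k) (h)) (t (k) (h)))) (p (p (f (h) (h)) (t (k) (h))) (f (w (k) (h)) (u (k)))))
normal form: (p (f (m (k)) (s (t (k) (h)) (t (k) (h)))) (p (p (f (h) (h)) (t (k) (h))) (f (w (k) (h)) (u (k)))))

size = 25


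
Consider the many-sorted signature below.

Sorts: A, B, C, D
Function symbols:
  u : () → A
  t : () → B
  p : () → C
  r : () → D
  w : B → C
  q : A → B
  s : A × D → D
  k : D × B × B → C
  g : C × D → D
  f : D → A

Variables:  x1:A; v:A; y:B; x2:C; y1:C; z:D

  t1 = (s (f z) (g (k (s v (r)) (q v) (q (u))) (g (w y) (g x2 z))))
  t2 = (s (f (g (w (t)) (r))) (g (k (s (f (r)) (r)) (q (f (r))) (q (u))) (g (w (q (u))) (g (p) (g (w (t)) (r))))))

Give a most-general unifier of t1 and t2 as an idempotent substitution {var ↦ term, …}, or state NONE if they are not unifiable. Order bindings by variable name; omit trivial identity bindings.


{v ↦ (f (r)), x2 ↦ (p), y ↦ (q (u)), z ↦ (g (w (t)) (r))}


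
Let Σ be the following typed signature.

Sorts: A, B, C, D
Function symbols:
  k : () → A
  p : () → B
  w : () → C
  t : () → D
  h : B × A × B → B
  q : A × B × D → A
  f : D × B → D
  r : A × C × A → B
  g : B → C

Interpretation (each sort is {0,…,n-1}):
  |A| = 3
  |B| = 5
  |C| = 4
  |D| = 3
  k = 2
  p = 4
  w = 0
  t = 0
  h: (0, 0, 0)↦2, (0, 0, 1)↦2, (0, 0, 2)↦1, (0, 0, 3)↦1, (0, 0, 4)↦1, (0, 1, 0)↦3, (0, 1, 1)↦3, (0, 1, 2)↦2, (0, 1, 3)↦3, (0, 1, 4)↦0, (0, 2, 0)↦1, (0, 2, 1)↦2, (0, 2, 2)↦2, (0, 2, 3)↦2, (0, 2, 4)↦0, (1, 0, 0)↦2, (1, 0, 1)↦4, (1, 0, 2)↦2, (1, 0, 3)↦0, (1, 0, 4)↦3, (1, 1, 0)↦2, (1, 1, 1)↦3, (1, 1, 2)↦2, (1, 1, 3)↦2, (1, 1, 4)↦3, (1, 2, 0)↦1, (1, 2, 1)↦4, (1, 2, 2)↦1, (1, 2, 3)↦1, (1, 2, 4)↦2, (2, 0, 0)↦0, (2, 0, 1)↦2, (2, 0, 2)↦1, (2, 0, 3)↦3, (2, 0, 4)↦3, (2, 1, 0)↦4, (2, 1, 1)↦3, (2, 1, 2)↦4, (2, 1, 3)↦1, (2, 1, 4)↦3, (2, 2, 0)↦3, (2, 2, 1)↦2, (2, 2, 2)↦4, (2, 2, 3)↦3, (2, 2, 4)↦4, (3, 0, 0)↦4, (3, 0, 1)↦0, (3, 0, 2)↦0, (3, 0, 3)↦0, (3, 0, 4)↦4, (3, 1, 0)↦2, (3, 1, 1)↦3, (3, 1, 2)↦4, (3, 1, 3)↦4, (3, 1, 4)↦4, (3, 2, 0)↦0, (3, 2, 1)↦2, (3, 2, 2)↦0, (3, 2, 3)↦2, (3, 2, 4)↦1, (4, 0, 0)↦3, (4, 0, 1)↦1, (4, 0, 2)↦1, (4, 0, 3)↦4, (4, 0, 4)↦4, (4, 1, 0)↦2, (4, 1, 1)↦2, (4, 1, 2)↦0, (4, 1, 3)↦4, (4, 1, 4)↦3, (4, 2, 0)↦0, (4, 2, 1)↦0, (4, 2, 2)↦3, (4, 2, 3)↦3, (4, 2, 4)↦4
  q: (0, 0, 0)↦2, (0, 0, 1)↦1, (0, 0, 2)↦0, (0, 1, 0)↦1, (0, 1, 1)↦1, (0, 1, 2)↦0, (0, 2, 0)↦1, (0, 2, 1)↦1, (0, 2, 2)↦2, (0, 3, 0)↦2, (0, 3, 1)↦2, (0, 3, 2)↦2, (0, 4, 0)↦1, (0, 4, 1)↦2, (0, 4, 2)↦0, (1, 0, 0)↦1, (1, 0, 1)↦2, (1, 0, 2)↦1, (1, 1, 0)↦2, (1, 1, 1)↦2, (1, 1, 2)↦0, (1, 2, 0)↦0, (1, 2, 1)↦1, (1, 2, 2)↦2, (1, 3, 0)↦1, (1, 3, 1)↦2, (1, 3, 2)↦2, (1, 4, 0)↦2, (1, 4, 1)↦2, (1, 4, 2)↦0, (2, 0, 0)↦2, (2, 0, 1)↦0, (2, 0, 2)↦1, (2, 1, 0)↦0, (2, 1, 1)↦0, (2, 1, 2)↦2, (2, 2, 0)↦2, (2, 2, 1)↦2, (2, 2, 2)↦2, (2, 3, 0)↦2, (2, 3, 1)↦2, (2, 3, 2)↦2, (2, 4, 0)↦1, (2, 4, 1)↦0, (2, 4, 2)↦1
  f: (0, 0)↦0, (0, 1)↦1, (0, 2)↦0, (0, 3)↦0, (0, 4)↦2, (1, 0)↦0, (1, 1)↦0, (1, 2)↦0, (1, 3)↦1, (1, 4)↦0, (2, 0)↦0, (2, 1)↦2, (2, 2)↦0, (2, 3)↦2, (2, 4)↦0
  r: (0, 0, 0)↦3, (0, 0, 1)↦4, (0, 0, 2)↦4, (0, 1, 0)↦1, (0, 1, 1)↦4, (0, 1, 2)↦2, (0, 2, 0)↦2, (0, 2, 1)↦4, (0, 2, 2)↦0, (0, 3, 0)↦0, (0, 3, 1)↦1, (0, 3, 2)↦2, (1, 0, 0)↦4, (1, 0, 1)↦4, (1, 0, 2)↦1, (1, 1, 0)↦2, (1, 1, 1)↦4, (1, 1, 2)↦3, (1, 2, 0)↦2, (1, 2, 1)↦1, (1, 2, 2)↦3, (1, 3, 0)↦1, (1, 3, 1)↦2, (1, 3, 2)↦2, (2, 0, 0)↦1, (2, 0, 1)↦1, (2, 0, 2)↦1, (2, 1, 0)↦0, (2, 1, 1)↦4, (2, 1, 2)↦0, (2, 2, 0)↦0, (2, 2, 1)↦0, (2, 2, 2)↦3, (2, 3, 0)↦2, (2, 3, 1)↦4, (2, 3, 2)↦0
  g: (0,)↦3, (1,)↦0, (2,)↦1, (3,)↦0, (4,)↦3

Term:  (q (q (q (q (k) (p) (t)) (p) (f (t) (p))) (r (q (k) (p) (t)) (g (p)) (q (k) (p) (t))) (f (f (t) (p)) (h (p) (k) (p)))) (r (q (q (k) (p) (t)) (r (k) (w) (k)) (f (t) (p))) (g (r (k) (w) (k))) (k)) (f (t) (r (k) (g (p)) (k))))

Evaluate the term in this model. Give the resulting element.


value = 2

  k = 2
  p = 4
  t = 0
  (q (k) (p) (t)) = q(2, 4, 0) = 1
  p = 4
  t = 0
  p = 4
  (f (t) (p)) = f(0, 4) = 2
  (q (q (k) (p) (t)) (p) (f (t) (p))) = q(1, 4, 2) = 0
  k = 2
  p = 4
  t = 0
  (q (k) (p) (t)) = q(2, 4, 0) = 1
  p = 4
  (g (p)) = g(4,) = 3
  k = 2
  p = 4
  t = 0
  (q (k) (p) (t)) = q(2, 4, 0) = 1
  (r (q (k) (p) (t)) (g (p)) (q (k) (p) (t))) = r(1, 3, 1) = 2
  t = 0
  p = 4
  (f (t) (p)) = f(0, 4) = 2
  p = 4
  k = 2
  p = 4
  (h (p) (k) (p)) = h(4, 2, 4) = 4
  (f (f (t) (p)) (h (p) (k) (p))) = f(2, 4) = 0
  (q (q (q (k) (p) (t)) (p) (f (t) (p))) (r (q (k) (p) (t)) (g (p)) (q (k) (p) (t))) (f (f (t) (p)) (h (p) (k) (p)))) = q(0, 2, 0) = 1
  k = 2
  p = 4
  t = 0
  (q (k) (p) (t)) = q(2, 4, 0) = 1
  k = 2
  w = 0
  k = 2
  (r (k) (w) (k)) = r(2, 0, 2) = 1
  t = 0
  p = 4
  (f (t) (p)) = f(0, 4) = 2
  (q (q (k) (p) (t)) (r (k) (w) (k)) (f (t) (p))) = q(1, 1, 2) = 0
  k = 2
  w = 0
  k = 2
  (r (k) (w) (k)) = r(2, 0, 2) = 1
  (g (r (k) (w) (k))) = g(1,) = 0
  k = 2
  (r (q (q (k) (p) (t)) (r (k) (w) (k)) (f (t) (p))) (g (r (k) (w) (k))) (k)) = r(0, 0, 2) = 4
  t = 0
  k = 2
  p = 4
  (g (p)) = g(4,) = 3
  k = 2
  (r (k) (g (p)) (k)) = r(2, 3, 2) = 0
  (f (t) (r (k) (g (p)) (k))) = f(0, 0) = 0
  (q (q (q (q (k) (p) (t)) (p) (f (t) (p))) (r (q (k) (p) (t)) (g (p)) (q (k) (p) (t))) (f (f (t) (p)) (h (p) (k) (p)))) (r (q (q (k) (p) (t)) (r (k) (w) (k)) (f (t) (p))) (g (r (k) (w) (k))) (k)) (f (t) (r (k) (g (p)) (k)))) = q(1, 4, 0) = 2
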